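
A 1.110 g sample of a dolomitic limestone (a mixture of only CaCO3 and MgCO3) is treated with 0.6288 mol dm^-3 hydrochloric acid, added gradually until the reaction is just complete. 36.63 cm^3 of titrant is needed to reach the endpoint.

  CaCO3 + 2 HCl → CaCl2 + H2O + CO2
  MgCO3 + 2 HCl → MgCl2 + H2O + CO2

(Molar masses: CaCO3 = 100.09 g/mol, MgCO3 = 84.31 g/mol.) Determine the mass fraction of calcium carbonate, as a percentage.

79.45 %

n(HCl) = 0.03663 × 0.6288 = 0.02303 mol
Let x = n(CaCO3), y = n(MgCO3).
Titrant: 2x + 2y = 0.02303;  mass: 100.09x + 84.31y = 1.110
Solving, x = 8.812 × 10^-3 mol, y = 2.705 × 10^-3 mol
mass of CaCO3 = 8.812 × 10^-3 × 100.09 = 0.8819 g
% CaCO3 = 0.8819 / 1.110 × 100 = 79.45 %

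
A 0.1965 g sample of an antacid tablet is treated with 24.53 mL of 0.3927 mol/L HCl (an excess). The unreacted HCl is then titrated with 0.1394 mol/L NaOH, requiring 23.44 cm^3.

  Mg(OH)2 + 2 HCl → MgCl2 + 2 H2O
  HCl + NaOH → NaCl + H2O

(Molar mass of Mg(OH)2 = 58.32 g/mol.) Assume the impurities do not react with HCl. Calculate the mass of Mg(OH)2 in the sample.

0.1856 g

n(HCl) added = 0.02453 × 0.3927 = 9.633 × 10^-3 mol
n(NaOH) used in back-titration = 0.02344 × 0.1394 = 3.268 × 10^-3 mol
n(HCl) left over = 3.268 × 10^-3 mol (1:1 ratio)
n(HCl) consumed by analyte = 9.633 × 10^-3 − 3.268 × 10^-3 = 6.365 × 10^-3 mol
From the 1:2 ratio, n(Mg(OH)2) = 1/2 × 6.365 × 10^-3 = 3.183 × 10^-3 mol
mass of Mg(OH)2 = 3.183 × 10^-3 × 58.32 = 0.1856 g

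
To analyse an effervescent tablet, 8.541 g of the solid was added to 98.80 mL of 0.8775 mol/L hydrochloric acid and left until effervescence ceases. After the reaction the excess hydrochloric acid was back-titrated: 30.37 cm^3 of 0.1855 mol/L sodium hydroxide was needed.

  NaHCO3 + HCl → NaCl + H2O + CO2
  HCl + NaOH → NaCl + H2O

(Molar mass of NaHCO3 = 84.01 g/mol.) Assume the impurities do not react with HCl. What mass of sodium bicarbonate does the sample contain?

6.810 g

n(HCl) added = 0.09880 × 0.8775 = 0.08670 mol
n(NaOH) used in back-titration = 0.03037 × 0.1855 = 5.634 × 10^-3 mol
n(HCl) left over = 5.634 × 10^-3 mol (1:1 ratio)
n(HCl) consumed by analyte = 0.08670 − 5.634 × 10^-3 = 0.08106 mol
n(NaHCO3) = 0.08106 mol (1:1 ratio)
mass of NaHCO3 = 0.08106 × 84.01 = 6.810 g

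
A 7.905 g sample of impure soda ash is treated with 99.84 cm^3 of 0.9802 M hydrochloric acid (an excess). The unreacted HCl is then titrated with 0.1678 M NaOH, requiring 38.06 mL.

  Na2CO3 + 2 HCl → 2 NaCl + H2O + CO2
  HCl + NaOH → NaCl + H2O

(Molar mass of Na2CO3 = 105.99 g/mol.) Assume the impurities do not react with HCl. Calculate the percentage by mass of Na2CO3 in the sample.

61.33 %

n(HCl) added = 0.09984 × 0.9802 = 0.09786 mol
n(NaOH) used in back-titration = 0.03806 × 0.1678 = 6.386 × 10^-3 mol
n(HCl) left over = 6.386 × 10^-3 mol (1:1 ratio)
n(HCl) consumed by analyte = 0.09786 − 6.386 × 10^-3 = 0.09148 mol
From the 1:2 ratio, n(Na2CO3) = 1/2 × 0.09148 = 0.04574 mol
mass of Na2CO3 = 0.04574 × 105.99 = 4.848 g
% Na2CO3 = 4.848 / 7.905 × 100 = 61.33 %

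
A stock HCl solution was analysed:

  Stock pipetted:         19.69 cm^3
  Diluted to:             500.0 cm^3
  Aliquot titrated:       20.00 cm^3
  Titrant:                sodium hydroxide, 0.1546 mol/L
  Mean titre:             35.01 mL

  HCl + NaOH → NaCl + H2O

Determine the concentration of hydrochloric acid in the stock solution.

6.872 mol/L

n(NaOH) = 0.03501 × 0.1546 = 5.413 × 10^-3 mol
n(HCl) in the aliquot = 5.413 × 10^-3 mol (1:1 ratio)
[HCl]_dilute = 5.413 × 10^-3 / 0.02000 = 0.2706 mol/L
Dilution factor = 500.0 / 19.69 = 25.39
[HCl]_stock = 0.2706 × 25.39 = 6.872 mol/L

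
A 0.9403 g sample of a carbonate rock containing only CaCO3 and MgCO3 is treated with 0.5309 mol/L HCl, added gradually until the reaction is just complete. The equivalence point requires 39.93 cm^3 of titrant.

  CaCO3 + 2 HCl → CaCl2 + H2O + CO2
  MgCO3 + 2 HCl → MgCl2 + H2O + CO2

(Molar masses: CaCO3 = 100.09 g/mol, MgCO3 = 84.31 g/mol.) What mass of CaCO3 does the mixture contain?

0.2960 g

n(HCl) = 0.03993 × 0.5309 = 0.02120 mol
Let x = n(CaCO3), y = n(MgCO3).
Titrant: 2x + 2y = 0.02120;  mass: 100.09x + 84.31y = 0.9403
Solving, x = 2.957 × 10^-3 mol, y = 7.642 × 10^-3 mol
mass of CaCO3 = 2.957 × 10^-3 × 100.09 = 0.2960 g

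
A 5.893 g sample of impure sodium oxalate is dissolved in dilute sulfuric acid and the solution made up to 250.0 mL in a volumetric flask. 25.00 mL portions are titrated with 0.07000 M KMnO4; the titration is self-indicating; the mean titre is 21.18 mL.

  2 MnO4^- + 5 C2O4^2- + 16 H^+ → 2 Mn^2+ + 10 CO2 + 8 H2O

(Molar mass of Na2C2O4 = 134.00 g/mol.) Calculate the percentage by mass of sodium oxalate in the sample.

84.28 %

n(KMnO4) per titration = 0.02118 × 0.07000 = 1.483 × 10^-3 mol
From the 5:2 ratio, n(Na2C2O4) in each aliquot = 5/2 × 1.483 × 10^-3 = 3.707 × 10^-3 mol
n(Na2C2O4) in the whole flask = 3.707 × 10^-3 × 250.0/25.00 = 0.03707 mol
mass of Na2C2O4 = 0.03707 × 134.00 = 4.967 g
% Na2C2O4 = 4.967 / 5.893 × 100 = 84.28 %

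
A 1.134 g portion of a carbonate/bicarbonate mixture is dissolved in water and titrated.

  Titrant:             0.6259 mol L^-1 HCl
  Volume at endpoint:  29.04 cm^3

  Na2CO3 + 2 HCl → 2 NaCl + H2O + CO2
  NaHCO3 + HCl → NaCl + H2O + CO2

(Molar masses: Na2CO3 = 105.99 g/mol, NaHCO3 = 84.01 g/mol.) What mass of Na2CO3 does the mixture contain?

n(HCl) = 0.02904 × 0.6259 = 0.01818 mol
Let x = n(Na2CO3), y = n(NaHCO3).
Titrant: 2x + 1y = 0.01818;  mass: 105.99x + 84.01y = 1.134
Solving, x = 6.335 × 10^-3 mol, y = 5.506 × 10^-3 mol
mass of Na2CO3 = 6.335 × 10^-3 × 105.99 = 0.6715 g

0.6715 g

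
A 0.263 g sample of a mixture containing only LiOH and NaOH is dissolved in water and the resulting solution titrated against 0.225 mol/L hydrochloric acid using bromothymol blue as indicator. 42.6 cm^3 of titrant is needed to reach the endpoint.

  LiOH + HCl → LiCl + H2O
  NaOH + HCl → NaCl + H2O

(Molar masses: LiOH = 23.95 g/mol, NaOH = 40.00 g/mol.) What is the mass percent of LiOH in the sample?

68.3 %

n(HCl) = 0.0426 × 0.225 = 9.59 × 10^-3 mol
Let x = n(LiOH), y = n(NaOH).
Titrant: 1x + 1y = 9.59 × 10^-3;  mass: 23.95x + 40.00y = 0.263
Solving, x = 7.50 × 10^-3 mol, y = 2.08 × 10^-3 mol
mass of LiOH = 7.50 × 10^-3 × 23.95 = 0.180 g
% LiOH = 0.180 / 0.263 × 100 = 68.3 %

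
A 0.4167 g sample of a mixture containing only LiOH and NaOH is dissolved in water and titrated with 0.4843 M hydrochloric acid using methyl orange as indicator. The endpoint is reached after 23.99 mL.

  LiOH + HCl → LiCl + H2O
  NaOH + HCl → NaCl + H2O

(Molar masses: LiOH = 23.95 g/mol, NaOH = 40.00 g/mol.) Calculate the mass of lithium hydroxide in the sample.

0.07168 g

n(HCl) = 0.02399 × 0.4843 = 0.01162 mol
Let x = n(LiOH), y = n(NaOH).
Titrant: 1x + 1y = 0.01162;  mass: 23.95x + 40.00y = 0.4167
Solving, x = 2.993 × 10^-3 mol, y = 8.626 × 10^-3 mol
mass of LiOH = 2.993 × 10^-3 × 23.95 = 0.07168 g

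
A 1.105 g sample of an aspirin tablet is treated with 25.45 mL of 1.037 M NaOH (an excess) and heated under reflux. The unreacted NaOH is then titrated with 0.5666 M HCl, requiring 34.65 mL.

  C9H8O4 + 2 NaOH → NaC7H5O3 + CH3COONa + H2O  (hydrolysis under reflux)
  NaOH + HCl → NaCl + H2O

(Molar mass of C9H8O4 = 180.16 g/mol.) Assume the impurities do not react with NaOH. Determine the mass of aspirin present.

0.6088 g

n(NaOH) added = 0.02545 × 1.037 = 0.02639 mol
n(HCl) used in back-titration = 0.03465 × 0.5666 = 0.01963 mol
n(NaOH) left over = 0.01963 mol (1:1 ratio)
n(NaOH) consumed by analyte = 0.02639 − 0.01963 = 6.759 × 10^-3 mol
From the 1:2 ratio, n(C9H8O4) = 1/2 × 6.759 × 10^-3 = 3.379 × 10^-3 mol
mass of C9H8O4 = 3.379 × 10^-3 × 180.16 = 0.6088 g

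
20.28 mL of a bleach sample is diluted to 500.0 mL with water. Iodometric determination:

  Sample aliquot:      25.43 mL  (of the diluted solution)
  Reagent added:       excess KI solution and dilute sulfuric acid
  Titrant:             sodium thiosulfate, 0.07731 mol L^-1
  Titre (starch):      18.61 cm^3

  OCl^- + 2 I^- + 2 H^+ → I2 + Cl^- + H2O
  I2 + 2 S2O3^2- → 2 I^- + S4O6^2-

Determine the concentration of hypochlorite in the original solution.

0.6974 mol/L

n(S2O3^2-) = 0.01861 × 0.07731 = 1.439 × 10^-3 mol
n(I2) = n(S2O3^2-)/2 = 7.194 × 10^-4 mol
n(OCl^-) in the aliquot = 7.194 × 10^-4 mol (1:1 ratio)
[OCl^-]_dilute = 7.194 × 10^-4 / 0.02543 = 0.02829 mol/L
[OCl^-]_original = 0.02829 × 500.0/20.28 = 0.6974 mol/L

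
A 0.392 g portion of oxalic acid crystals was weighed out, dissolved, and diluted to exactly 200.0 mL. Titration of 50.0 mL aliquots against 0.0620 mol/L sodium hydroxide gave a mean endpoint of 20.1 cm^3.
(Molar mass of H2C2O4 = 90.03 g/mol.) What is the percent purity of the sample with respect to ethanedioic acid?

57.2 %

H2C2O4 + 2 NaOH → Na2C2O4 + 2 H2O
n(NaOH) per titration = 0.0201 × 0.0620 = 1.25 × 10^-3 mol
From the 1:2 ratio, n(H2C2O4) in each aliquot = 1/2 × 1.25 × 10^-3 = 6.23 × 10^-4 mol
n(H2C2O4) in the whole flask = 6.23 × 10^-4 × 200.0/50.0 = 2.49 × 10^-3 mol
mass of H2C2O4 = 2.49 × 10^-3 × 90.03 = 0.224 g
% H2C2O4 = 0.224 / 0.392 × 100 = 57.2 %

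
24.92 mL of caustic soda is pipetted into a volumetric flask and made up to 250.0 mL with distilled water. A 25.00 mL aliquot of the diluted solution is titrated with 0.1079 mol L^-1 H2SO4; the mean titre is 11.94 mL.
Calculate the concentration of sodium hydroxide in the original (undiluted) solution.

1.034 mol/L

2 NaOH + H2SO4 → Na2SO4 + 2 H2O
n(H2SO4) = 0.01194 × 0.1079 = 1.288 × 10^-3 mol
From the 2:1 ratio, n(NaOH) in the aliquot = 2/1 × 1.288 × 10^-3 = 2.577 × 10^-3 mol
[NaOH]_dilute = 2.577 × 10^-3 / 0.02500 = 0.1031 mol/L
Dilution factor = 250.0 / 24.92 = 10.03
[NaOH]_stock = 0.1031 × 10.03 = 1.034 mol/L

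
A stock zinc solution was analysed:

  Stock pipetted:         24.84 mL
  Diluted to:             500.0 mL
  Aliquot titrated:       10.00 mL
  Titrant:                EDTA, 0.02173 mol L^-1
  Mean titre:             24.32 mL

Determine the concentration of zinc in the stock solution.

Zn^2+ + EDTA^4- → [Zn(EDTA)]^2-
n(EDTA) = 0.02432 × 0.02173 = 5.285 × 10^-4 mol
n(Zn2+) in the aliquot = 5.285 × 10^-4 mol (1:1 ratio)
[Zn2+]_dilute = 5.285 × 10^-4 / 0.01000 = 0.05285 mol/L
Dilution factor = 500.0 / 24.84 = 20.13
[Zn2+]_stock = 0.05285 × 20.13 = 1.064 mol/L

1.064 mol/L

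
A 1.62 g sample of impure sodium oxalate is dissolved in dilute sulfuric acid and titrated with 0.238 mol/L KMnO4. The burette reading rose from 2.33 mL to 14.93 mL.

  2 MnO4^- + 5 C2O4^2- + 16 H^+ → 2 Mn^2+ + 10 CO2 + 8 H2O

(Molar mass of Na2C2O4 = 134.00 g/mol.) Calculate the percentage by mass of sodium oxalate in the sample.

n(KMnO4) = 0.0126 L × 0.238 mol/L = 3.00 × 10^-3 mol
From the 5:2 ratio, n(Na2C2O4) = 5/2 × 3.00 × 10^-3 = 7.50 × 10^-3 mol
mass of Na2C2O4 = 7.50 × 10^-3 × 134.00 g/mol = 1.00 g
% Na2C2O4 = 1.00 / 1.62 × 100 = 62.0 %

62.0 %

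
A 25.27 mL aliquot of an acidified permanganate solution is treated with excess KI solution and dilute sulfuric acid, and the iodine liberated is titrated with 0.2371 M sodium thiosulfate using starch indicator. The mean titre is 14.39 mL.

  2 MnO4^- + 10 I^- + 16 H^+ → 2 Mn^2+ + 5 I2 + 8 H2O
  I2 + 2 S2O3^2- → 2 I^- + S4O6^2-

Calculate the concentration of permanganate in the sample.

0.02700 M

n(S2O3^2-) = 0.01439 × 0.2371 = 3.412 × 10^-3 mol
n(I2) = n(S2O3^2-)/2 = 1.706 × 10^-3 mol
From the 2:5 ratio, n(MnO4^-) in the aliquot = 2/5 × 1.706 × 10^-3 = 6.824 × 10^-4 mol
[MnO4^-] = 6.824 × 10^-4 / 0.02527 = 0.02700 mol/L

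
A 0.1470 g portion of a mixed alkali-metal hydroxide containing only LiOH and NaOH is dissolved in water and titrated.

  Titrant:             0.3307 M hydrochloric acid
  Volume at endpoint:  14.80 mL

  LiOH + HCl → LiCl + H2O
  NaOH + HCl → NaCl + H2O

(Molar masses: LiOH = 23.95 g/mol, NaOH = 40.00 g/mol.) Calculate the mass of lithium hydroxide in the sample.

0.07278 g

n(HCl) = 0.01480 × 0.3307 = 4.894 × 10^-3 mol
Let x = n(LiOH), y = n(NaOH).
Titrant: 1x + 1y = 4.894 × 10^-3;  mass: 23.95x + 40.00y = 0.1470
Solving, x = 3.039 × 10^-3 mol, y = 1.855 × 10^-3 mol
mass of LiOH = 3.039 × 10^-3 × 23.95 = 0.07278 g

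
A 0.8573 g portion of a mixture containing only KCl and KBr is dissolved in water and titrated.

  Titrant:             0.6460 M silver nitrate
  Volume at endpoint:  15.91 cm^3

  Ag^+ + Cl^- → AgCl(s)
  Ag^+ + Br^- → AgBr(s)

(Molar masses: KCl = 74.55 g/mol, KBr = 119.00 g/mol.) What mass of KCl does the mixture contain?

0.6134 g

n(AgNO3) = 0.01591 × 0.6460 = 0.01028 mol
Let x = n(KCl), y = n(KBr).
Titrant: 1x + 1y = 0.01028;  mass: 74.55x + 119.00y = 0.8573
Solving, x = 8.229 × 10^-3 mol, y = 2.049 × 10^-3 mol
mass of KCl = 8.229 × 10^-3 × 74.55 = 0.6134 g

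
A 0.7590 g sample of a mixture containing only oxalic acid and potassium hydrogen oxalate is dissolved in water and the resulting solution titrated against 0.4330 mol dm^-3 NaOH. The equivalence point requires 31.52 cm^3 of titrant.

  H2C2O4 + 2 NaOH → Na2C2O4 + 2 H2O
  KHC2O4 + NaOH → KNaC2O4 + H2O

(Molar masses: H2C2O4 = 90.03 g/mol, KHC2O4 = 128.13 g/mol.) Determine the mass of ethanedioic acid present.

n(NaOH) = 0.03152 × 0.4330 = 0.01365 mol
Let x = n(H2C2O4), y = n(KHC2O4).
Titrant: 2x + 1y = 0.01365;  mass: 90.03x + 128.13y = 0.7590
Solving, x = 5.954 × 10^-3 mol, y = 1.740 × 10^-3 mol
mass of H2C2O4 = 5.954 × 10^-3 × 90.03 = 0.5360 g

0.5360 g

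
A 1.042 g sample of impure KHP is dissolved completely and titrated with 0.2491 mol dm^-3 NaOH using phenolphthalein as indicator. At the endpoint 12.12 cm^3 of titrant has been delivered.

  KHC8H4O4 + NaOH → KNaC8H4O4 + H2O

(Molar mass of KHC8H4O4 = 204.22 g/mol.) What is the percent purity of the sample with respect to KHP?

59.17 %

n(NaOH) = 0.01212 L × 0.2491 mol/L = 3.019 × 10^-3 mol
n(KHC8H4O4) = 3.019 × 10^-3 mol (1:1 ratio)
mass of KHC8H4O4 = 3.019 × 10^-3 × 204.22 g/mol = 0.6166 g
% KHC8H4O4 = 0.6166 / 1.042 × 100 = 59.17 %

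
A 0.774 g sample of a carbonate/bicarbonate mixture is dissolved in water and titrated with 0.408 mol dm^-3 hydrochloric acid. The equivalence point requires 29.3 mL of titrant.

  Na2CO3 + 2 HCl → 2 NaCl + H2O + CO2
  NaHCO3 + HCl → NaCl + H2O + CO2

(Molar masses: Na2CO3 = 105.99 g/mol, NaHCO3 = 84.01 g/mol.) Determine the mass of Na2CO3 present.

0.393 g

n(HCl) = 0.0293 × 0.408 = 0.0120 mol
Let x = n(Na2CO3), y = n(NaHCO3).
Titrant: 2x + 1y = 0.0120;  mass: 105.99x + 84.01y = 0.774
Solving, x = 3.71 × 10^-3 mol, y = 4.53 × 10^-3 mol
mass of Na2CO3 = 3.71 × 10^-3 × 105.99 = 0.393 g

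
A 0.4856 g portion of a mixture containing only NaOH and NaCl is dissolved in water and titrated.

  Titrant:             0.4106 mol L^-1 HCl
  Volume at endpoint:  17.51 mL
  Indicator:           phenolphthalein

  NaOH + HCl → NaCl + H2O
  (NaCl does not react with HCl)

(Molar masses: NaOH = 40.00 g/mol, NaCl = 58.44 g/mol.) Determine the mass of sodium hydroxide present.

n(HCl) = 0.01751 × 0.4106 = 7.190 × 10^-3 mol
Let x = n(NaOH), y = n(NaCl).
Titrant: 1x = 7.190 × 10^-3;  mass: 40.00x + 58.44y = 0.4856
Solving, x = 7.190 × 10^-3 mol, y = 3.388 × 10^-3 mol
mass of NaOH = 7.190 × 10^-3 × 40.00 = 0.2876 g

0.2876 g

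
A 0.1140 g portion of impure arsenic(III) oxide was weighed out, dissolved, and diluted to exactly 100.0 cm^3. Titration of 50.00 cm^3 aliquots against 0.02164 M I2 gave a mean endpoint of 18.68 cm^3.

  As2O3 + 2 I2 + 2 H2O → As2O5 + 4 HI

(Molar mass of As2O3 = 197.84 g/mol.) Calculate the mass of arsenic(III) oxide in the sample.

n(I2) per titration = 0.01868 × 0.02164 = 4.042 × 10^-4 mol
From the 1:2 ratio, n(As2O3) in each aliquot = 1/2 × 4.042 × 10^-4 = 2.021 × 10^-4 mol
n(As2O3) in the whole flask = 2.021 × 10^-4 × 100.0/50.00 = 4.042 × 10^-4 mol
mass of As2O3 = 4.042 × 10^-4 × 197.84 = 0.07997 g

0.07997 g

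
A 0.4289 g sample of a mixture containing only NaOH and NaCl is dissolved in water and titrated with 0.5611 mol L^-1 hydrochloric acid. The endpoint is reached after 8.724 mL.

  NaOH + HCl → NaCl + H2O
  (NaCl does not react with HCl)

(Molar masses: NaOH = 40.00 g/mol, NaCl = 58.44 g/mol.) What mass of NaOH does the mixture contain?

n(HCl) = 0.008724 × 0.5611 = 4.895 × 10^-3 mol
Let x = n(NaOH), y = n(NaCl).
Titrant: 1x = 4.895 × 10^-3;  mass: 40.00x + 58.44y = 0.4289
Solving, x = 4.895 × 10^-3 mol, y = 3.989 × 10^-3 mol
mass of NaOH = 4.895 × 10^-3 × 40.00 = 0.1958 g

0.1958 g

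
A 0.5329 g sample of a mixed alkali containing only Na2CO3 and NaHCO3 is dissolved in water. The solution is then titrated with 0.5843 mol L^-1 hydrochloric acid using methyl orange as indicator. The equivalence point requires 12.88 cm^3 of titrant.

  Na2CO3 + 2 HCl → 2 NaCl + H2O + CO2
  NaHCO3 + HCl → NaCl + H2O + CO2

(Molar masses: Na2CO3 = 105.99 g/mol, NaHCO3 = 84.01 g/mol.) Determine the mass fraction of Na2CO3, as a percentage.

n(HCl) = 0.01288 × 0.5843 = 7.526 × 10^-3 mol
Let x = n(Na2CO3), y = n(NaHCO3).
Titrant: 2x + 1y = 7.526 × 10^-3;  mass: 105.99x + 84.01y = 0.5329
Solving, x = 1.602 × 10^-3 mol, y = 4.323 × 10^-3 mol
mass of Na2CO3 = 1.602 × 10^-3 × 105.99 = 0.1697 g
% Na2CO3 = 0.1697 / 0.5329 × 100 = 31.85 %

31.85 %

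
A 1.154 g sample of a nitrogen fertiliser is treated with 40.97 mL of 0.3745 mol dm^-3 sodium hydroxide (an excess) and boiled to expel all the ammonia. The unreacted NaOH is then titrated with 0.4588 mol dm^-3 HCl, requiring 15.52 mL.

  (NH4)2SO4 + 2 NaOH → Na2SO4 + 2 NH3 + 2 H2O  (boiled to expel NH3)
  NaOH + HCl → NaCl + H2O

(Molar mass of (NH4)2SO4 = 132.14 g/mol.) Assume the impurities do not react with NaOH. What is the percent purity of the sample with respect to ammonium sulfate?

n(NaOH) added = 0.04097 × 0.3745 = 0.01534 mol
n(HCl) used in back-titration = 0.01552 × 0.4588 = 7.121 × 10^-3 mol
n(NaOH) left over = 7.121 × 10^-3 mol (1:1 ratio)
n(NaOH) consumed by analyte = 0.01534 − 7.121 × 10^-3 = 8.223 × 10^-3 mol
From the 1:2 ratio, n((NH4)2SO4) = 1/2 × 8.223 × 10^-3 = 4.111 × 10^-3 mol
mass of (NH4)2SO4 = 4.111 × 10^-3 × 132.14 = 0.5433 g
% (NH4)2SO4 = 0.5433 / 1.154 × 100 = 47.08 %

47.08 %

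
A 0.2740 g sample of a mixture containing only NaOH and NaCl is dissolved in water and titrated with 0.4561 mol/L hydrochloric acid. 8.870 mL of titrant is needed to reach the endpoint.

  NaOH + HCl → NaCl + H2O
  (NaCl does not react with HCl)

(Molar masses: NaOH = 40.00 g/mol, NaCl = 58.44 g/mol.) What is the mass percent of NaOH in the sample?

n(HCl) = 0.008870 × 0.4561 = 4.046 × 10^-3 mol
Let x = n(NaOH), y = n(NaCl).
Titrant: 1x = 4.046 × 10^-3;  mass: 40.00x + 58.44y = 0.2740
Solving, x = 4.046 × 10^-3 mol, y = 1.920 × 10^-3 mol
mass of NaOH = 4.046 × 10^-3 × 40.00 = 0.1618 g
% NaOH = 0.1618 / 0.2740 × 100 = 59.06 %

59.06 %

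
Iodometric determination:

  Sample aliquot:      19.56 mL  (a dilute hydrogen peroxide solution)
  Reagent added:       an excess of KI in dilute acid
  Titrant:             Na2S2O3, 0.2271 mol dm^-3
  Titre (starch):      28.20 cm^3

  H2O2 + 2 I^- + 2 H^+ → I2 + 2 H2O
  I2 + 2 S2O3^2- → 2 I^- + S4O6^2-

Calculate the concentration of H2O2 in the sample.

n(S2O3^2-) = 0.02820 × 0.2271 = 6.404 × 10^-3 mol
n(I2) = n(S2O3^2-)/2 = 3.202 × 10^-3 mol
n(H2O2) in the aliquot = 3.202 × 10^-3 mol (1:1 ratio)
[H2O2] = 3.202 × 10^-3 / 0.01956 = 0.1637 mol/L

0.1637 mol/L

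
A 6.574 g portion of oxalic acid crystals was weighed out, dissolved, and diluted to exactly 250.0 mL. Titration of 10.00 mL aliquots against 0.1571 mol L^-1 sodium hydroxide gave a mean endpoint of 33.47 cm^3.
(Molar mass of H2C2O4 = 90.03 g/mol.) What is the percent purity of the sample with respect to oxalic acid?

90.01 %

H2C2O4 + 2 NaOH → Na2C2O4 + 2 H2O
n(NaOH) per titration = 0.03347 × 0.1571 = 5.258 × 10^-3 mol
From the 1:2 ratio, n(H2C2O4) in each aliquot = 1/2 × 5.258 × 10^-3 = 2.629 × 10^-3 mol
n(H2C2O4) in the whole flask = 2.629 × 10^-3 × 250.0/10.00 = 0.06573 mol
mass of H2C2O4 = 0.06573 × 90.03 = 5.917 g
% H2C2O4 = 5.917 / 6.574 × 100 = 90.01 %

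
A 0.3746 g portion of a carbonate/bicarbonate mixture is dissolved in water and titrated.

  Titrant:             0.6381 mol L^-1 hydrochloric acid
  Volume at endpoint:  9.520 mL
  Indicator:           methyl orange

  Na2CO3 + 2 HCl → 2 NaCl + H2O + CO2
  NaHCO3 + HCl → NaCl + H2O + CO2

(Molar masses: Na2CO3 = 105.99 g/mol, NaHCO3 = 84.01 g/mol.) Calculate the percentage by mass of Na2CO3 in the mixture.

61.91 %

n(HCl) = 0.009520 × 0.6381 = 6.075 × 10^-3 mol
Let x = n(Na2CO3), y = n(NaHCO3).
Titrant: 2x + 1y = 6.075 × 10^-3;  mass: 105.99x + 84.01y = 0.3746
Solving, x = 2.188 × 10^-3 mol, y = 1.698 × 10^-3 mol
mass of Na2CO3 = 2.188 × 10^-3 × 105.99 = 0.2319 g
% Na2CO3 = 0.2319 / 0.3746 × 100 = 61.91 %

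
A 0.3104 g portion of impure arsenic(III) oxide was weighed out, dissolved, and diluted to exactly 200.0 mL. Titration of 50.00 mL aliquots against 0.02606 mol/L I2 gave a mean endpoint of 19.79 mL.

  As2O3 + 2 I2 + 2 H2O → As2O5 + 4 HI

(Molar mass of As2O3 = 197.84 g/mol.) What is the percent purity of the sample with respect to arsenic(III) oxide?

n(I2) per titration = 0.01979 × 0.02606 = 5.157 × 10^-4 mol
From the 1:2 ratio, n(As2O3) in each aliquot = 1/2 × 5.157 × 10^-4 = 2.579 × 10^-4 mol
n(As2O3) in the whole flask = 2.579 × 10^-4 × 200.0/50.00 = 1.031 × 10^-3 mol
mass of As2O3 = 1.031 × 10^-3 × 197.84 = 0.2041 g
% As2O3 = 0.2041 / 0.3104 × 100 = 65.74 %

65.74 %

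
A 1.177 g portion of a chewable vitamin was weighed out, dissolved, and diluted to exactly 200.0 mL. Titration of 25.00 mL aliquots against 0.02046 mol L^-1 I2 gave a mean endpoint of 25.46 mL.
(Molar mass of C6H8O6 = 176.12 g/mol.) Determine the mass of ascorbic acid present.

C6H8O6 + I2 → C6H6O6 + 2 HI
n(I2) per titration = 0.02546 × 0.02046 = 5.209 × 10^-4 mol
n(C6H8O6) in each aliquot = 5.209 × 10^-4 mol (1:1 ratio)
n(C6H8O6) in the whole flask = 5.209 × 10^-4 × 200.0/25.00 = 4.167 × 10^-3 mol
mass of C6H8O6 = 4.167 × 10^-3 × 176.12 = 0.7339 g

0.7339 g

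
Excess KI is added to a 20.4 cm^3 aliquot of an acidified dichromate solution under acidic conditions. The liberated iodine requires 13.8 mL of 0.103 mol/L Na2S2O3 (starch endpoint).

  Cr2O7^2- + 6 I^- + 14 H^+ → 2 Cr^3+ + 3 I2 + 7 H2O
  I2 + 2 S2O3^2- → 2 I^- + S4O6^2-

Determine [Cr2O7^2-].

n(S2O3^2-) = 0.0138 × 0.103 = 1.42 × 10^-3 mol
n(I2) = n(S2O3^2-)/2 = 7.11 × 10^-4 mol
From the 1:3 ratio, n(Cr2O7^2-) in the aliquot = 1/3 × 7.11 × 10^-4 = 2.37 × 10^-4 mol
[Cr2O7^2-] = 2.37 × 10^-4 / 0.0204 = 0.0116 mol/L

0.0116 mol/L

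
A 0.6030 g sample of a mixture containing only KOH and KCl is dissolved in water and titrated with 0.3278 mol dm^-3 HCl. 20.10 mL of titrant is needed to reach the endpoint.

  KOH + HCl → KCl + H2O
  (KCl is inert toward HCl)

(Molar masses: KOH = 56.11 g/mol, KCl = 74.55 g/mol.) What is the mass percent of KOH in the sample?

n(HCl) = 0.02010 × 0.3278 = 6.589 × 10^-3 mol
Let x = n(KOH), y = n(KCl).
Titrant: 1x = 6.589 × 10^-3;  mass: 56.11x + 74.55y = 0.6030
Solving, x = 6.589 × 10^-3 mol, y = 3.129 × 10^-3 mol
mass of KOH = 6.589 × 10^-3 × 56.11 = 0.3697 g
% KOH = 0.3697 / 0.6030 × 100 = 61.31 %

61.31 %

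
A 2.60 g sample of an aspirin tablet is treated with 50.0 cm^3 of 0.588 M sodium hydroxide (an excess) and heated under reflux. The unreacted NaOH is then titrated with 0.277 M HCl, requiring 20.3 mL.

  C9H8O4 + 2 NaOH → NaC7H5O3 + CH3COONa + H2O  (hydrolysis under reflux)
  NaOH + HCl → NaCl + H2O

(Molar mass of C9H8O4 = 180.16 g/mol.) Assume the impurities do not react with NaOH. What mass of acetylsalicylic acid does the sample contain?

n(NaOH) added = 0.0500 × 0.588 = 0.0294 mol
n(HCl) used in back-titration = 0.0203 × 0.277 = 5.62 × 10^-3 mol
n(NaOH) left over = 5.62 × 10^-3 mol (1:1 ratio)
n(NaOH) consumed by analyte = 0.0294 − 5.62 × 10^-3 = 0.0238 mol
From the 1:2 ratio, n(C9H8O4) = 1/2 × 0.0238 = 0.0119 mol
mass of C9H8O4 = 0.0119 × 180.16 = 2.14 g

2.14 g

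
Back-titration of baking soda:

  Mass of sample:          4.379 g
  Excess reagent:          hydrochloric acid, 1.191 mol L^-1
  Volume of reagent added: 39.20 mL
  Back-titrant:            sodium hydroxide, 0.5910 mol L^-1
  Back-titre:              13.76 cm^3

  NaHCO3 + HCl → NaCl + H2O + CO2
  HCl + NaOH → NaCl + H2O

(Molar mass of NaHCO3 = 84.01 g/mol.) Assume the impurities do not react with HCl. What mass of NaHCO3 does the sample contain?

3.239 g

n(HCl) added = 0.03920 × 1.191 = 0.04669 mol
n(NaOH) used in back-titration = 0.01376 × 0.5910 = 8.132 × 10^-3 mol
n(HCl) left over = 8.132 × 10^-3 mol (1:1 ratio)
n(HCl) consumed by analyte = 0.04669 − 8.132 × 10^-3 = 0.03856 mol
n(NaHCO3) = 0.03856 mol (1:1 ratio)
mass of NaHCO3 = 0.03856 × 84.01 = 3.239 g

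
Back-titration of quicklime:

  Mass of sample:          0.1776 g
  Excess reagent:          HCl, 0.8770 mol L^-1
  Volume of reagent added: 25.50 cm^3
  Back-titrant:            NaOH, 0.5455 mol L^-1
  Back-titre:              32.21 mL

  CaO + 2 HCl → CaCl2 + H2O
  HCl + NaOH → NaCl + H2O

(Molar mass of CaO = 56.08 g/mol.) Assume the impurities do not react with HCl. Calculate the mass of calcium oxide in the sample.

n(HCl) added = 0.02550 × 0.8770 = 0.02236 mol
n(NaOH) used in back-titration = 0.03221 × 0.5455 = 0.01757 mol
n(HCl) left over = 0.01757 mol (1:1 ratio)
n(HCl) consumed by analyte = 0.02236 − 0.01757 = 4.793 × 10^-3 mol
From the 1:2 ratio, n(CaO) = 1/2 × 4.793 × 10^-3 = 2.396 × 10^-3 mol
mass of CaO = 2.396 × 10^-3 × 56.08 = 0.1344 g

0.1344 g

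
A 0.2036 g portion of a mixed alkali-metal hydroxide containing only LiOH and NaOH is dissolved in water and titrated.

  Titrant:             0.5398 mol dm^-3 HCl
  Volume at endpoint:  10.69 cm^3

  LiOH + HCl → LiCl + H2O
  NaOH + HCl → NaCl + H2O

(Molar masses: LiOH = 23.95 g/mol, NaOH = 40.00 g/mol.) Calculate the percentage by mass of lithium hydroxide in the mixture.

n(HCl) = 0.01069 × 0.5398 = 5.770 × 10^-3 mol
Let x = n(LiOH), y = n(NaOH).
Titrant: 1x + 1y = 5.770 × 10^-3;  mass: 23.95x + 40.00y = 0.2036
Solving, x = 1.696 × 10^-3 mol, y = 4.075 × 10^-3 mol
mass of LiOH = 1.696 × 10^-3 × 23.95 = 0.04062 g
% LiOH = 0.04062 / 0.2036 × 100 = 19.95 %

19.95 %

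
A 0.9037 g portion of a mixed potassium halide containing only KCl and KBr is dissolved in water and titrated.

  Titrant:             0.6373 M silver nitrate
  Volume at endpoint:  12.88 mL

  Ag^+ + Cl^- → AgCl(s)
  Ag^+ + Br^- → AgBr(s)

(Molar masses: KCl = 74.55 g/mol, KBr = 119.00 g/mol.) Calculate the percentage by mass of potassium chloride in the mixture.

n(AgNO3) = 0.01288 × 0.6373 = 8.208 × 10^-3 mol
Let x = n(KCl), y = n(KBr).
Titrant: 1x + 1y = 8.208 × 10^-3;  mass: 74.55x + 119.00y = 0.9037
Solving, x = 1.645 × 10^-3 mol, y = 6.564 × 10^-3 mol
mass of KCl = 1.645 × 10^-3 × 74.55 = 0.1226 g
% KCl = 0.1226 / 0.9037 × 100 = 13.57 %

13.57 %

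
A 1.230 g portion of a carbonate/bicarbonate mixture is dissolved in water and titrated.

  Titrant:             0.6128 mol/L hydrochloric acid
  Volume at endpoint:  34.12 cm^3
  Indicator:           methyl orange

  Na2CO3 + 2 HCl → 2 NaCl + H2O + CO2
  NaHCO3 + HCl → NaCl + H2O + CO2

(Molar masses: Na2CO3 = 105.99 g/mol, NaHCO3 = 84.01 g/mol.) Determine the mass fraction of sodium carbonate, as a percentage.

n(HCl) = 0.03412 × 0.6128 = 0.02091 mol
Let x = n(Na2CO3), y = n(NaHCO3).
Titrant: 2x + 1y = 0.02091;  mass: 105.99x + 84.01y = 1.230
Solving, x = 8.489 × 10^-3 mol, y = 3.932 × 10^-3 mol
mass of Na2CO3 = 8.489 × 10^-3 × 105.99 = 0.8997 g
% Na2CO3 = 0.8997 / 1.230 × 100 = 73.15 %

73.15 %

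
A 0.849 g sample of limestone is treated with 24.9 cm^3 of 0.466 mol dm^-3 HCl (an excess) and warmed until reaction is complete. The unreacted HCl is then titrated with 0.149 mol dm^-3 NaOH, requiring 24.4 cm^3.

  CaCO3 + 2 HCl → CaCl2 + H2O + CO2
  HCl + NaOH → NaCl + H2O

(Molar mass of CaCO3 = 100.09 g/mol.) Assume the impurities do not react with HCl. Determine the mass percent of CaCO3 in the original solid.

n(HCl) added = 0.0249 × 0.466 = 0.0116 mol
n(NaOH) used in back-titration = 0.0244 × 0.149 = 3.64 × 10^-3 mol
n(HCl) left over = 3.64 × 10^-3 mol (1:1 ratio)
n(HCl) consumed by analyte = 0.0116 − 3.64 × 10^-3 = 7.97 × 10^-3 mol
From the 1:2 ratio, n(CaCO3) = 1/2 × 7.97 × 10^-3 = 3.98 × 10^-3 mol
mass of CaCO3 = 3.98 × 10^-3 × 100.09 = 0.399 g
% CaCO3 = 0.399 / 0.849 × 100 = 47.0 %

47.0 %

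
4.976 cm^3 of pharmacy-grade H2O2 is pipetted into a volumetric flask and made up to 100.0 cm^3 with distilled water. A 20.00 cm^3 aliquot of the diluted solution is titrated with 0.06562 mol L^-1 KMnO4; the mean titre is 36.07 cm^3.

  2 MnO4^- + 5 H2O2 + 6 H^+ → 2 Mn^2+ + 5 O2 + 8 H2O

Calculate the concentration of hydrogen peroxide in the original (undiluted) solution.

5.946 mol/L

n(KMnO4) = 0.03607 × 0.06562 = 2.367 × 10^-3 mol
From the 5:2 ratio, n(H2O2) in the aliquot = 5/2 × 2.367 × 10^-3 = 5.917 × 10^-3 mol
[H2O2]_dilute = 5.917 × 10^-3 / 0.02000 = 0.2959 mol/L
Dilution factor = 100.0 / 4.976 = 20.10
[H2O2]_stock = 0.2959 × 20.10 = 5.946 mol/L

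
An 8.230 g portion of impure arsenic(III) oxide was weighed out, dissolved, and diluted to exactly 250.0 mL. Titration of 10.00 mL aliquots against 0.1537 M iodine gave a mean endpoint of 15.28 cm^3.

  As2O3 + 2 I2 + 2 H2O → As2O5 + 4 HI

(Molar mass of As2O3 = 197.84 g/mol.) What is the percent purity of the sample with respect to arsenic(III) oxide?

n(I2) per titration = 0.01528 × 0.1537 = 2.349 × 10^-3 mol
From the 1:2 ratio, n(As2O3) in each aliquot = 1/2 × 2.349 × 10^-3 = 1.174 × 10^-3 mol
n(As2O3) in the whole flask = 1.174 × 10^-3 × 250.0/10.00 = 0.02936 mol
mass of As2O3 = 0.02936 × 197.84 = 5.808 g
% As2O3 = 5.808 / 8.230 × 100 = 70.57 %

70.57 %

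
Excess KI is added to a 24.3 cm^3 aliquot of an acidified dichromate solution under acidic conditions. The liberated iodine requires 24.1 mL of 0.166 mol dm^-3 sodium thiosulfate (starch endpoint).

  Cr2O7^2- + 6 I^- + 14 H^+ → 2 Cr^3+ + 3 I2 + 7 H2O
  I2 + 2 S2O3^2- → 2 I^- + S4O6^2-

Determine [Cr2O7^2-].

n(S2O3^2-) = 0.0241 × 0.166 = 4.00 × 10^-3 mol
n(I2) = n(S2O3^2-)/2 = 2.00 × 10^-3 mol
From the 1:3 ratio, n(Cr2O7^2-) in the aliquot = 1/3 × 2.00 × 10^-3 = 6.67 × 10^-4 mol
[Cr2O7^2-] = 6.67 × 10^-4 / 0.0243 = 0.0274 mol/L

0.0274 mol/L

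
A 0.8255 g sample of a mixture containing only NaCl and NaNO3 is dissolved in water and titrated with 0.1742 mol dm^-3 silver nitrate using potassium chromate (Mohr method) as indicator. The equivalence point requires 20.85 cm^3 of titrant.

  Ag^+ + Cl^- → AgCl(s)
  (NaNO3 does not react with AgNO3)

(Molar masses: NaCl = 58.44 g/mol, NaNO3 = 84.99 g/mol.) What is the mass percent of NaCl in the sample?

n(AgNO3) = 0.02085 × 0.1742 = 3.632 × 10^-3 mol
Let x = n(NaCl), y = n(NaNO3).
Titrant: 1x = 3.632 × 10^-3;  mass: 58.44x + 84.99y = 0.8255
Solving, x = 3.632 × 10^-3 mol, y = 7.215 × 10^-3 mol
mass of NaCl = 3.632 × 10^-3 × 58.44 = 0.2123 g
% NaCl = 0.2123 / 0.8255 × 100 = 25.71 %

25.71 %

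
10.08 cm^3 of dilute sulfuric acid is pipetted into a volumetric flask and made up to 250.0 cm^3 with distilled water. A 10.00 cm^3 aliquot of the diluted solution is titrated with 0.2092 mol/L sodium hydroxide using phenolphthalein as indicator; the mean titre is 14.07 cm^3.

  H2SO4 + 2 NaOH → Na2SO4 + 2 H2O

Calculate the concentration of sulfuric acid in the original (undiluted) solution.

3.650 mol/L

n(NaOH) = 0.01407 × 0.2092 = 2.943 × 10^-3 mol
From the 1:2 ratio, n(H2SO4) in the aliquot = 1/2 × 2.943 × 10^-3 = 1.472 × 10^-3 mol
[H2SO4]_dilute = 1.472 × 10^-3 / 0.01000 = 0.1472 mol/L
Dilution factor = 250.0 / 10.08 = 24.80
[H2SO4]_stock = 0.1472 × 24.80 = 3.650 mol/L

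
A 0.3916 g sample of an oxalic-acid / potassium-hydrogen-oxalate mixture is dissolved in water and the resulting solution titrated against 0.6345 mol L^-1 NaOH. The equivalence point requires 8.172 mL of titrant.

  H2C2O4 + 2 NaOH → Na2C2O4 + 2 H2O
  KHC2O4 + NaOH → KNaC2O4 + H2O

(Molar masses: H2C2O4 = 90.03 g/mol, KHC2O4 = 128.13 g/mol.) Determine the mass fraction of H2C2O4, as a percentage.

37.73 %

n(NaOH) = 0.008172 × 0.6345 = 5.185 × 10^-3 mol
Let x = n(H2C2O4), y = n(KHC2O4).
Titrant: 2x + 1y = 5.185 × 10^-3;  mass: 90.03x + 128.13y = 0.3916
Solving, x = 1.641 × 10^-3 mol, y = 1.903 × 10^-3 mol
mass of H2C2O4 = 1.641 × 10^-3 × 90.03 = 0.1477 g
% H2C2O4 = 0.1477 / 0.3916 × 100 = 37.73 %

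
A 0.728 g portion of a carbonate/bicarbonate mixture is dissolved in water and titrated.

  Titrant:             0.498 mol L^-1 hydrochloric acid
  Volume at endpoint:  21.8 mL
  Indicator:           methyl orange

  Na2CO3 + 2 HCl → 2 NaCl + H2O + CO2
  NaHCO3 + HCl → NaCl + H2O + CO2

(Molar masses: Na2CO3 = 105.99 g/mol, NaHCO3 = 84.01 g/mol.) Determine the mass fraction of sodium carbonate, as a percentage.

43.2 %

n(HCl) = 0.0218 × 0.498 = 0.0109 mol
Let x = n(Na2CO3), y = n(NaHCO3).
Titrant: 2x + 1y = 0.0109;  mass: 105.99x + 84.01y = 0.728
Solving, x = 2.97 × 10^-3 mol, y = 4.92 × 10^-3 mol
mass of Na2CO3 = 2.97 × 10^-3 × 105.99 = 0.314 g
% Na2CO3 = 0.314 / 0.728 × 100 = 43.2 %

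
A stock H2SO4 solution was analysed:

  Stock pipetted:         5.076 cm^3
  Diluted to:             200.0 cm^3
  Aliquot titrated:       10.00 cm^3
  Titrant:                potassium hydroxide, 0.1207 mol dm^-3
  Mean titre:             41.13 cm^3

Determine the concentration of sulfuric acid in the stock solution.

9.780 mol/L

H2SO4 + 2 KOH → K2SO4 + 2 H2O
n(KOH) = 0.04113 × 0.1207 = 4.964 × 10^-3 mol
From the 1:2 ratio, n(H2SO4) in the aliquot = 1/2 × 4.964 × 10^-3 = 2.482 × 10^-3 mol
[H2SO4]_dilute = 2.482 × 10^-3 / 0.01000 = 0.2482 mol/L
Dilution factor = 200.0 / 5.076 = 39.40
[H2SO4]_stock = 0.2482 × 39.40 = 9.780 mol/L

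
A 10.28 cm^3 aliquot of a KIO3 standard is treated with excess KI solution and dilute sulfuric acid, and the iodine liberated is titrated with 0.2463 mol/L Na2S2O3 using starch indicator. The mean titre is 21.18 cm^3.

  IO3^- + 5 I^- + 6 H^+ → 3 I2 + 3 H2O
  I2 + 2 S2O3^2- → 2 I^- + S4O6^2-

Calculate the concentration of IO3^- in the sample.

n(S2O3^2-) = 0.02118 × 0.2463 = 5.217 × 10^-3 mol
n(I2) = n(S2O3^2-)/2 = 2.608 × 10^-3 mol
From the 1:3 ratio, n(IO3^-) in the aliquot = 1/3 × 2.608 × 10^-3 = 8.694 × 10^-4 mol
[IO3^-] = 8.694 × 10^-4 / 0.01028 = 0.08458 mol/L

0.08458 mol/L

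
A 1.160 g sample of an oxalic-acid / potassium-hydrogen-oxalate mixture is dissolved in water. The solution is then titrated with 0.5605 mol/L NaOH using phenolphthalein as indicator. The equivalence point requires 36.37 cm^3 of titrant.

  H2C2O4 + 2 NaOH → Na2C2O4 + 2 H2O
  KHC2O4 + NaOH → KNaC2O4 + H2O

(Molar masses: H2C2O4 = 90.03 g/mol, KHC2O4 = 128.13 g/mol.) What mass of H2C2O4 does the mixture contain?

n(NaOH) = 0.03637 × 0.5605 = 0.02039 mol
Let x = n(H2C2O4), y = n(KHC2O4).
Titrant: 2x + 1y = 0.02039;  mass: 90.03x + 128.13y = 1.160
Solving, x = 8.735 × 10^-3 mol, y = 2.916 × 10^-3 mol
mass of H2C2O4 = 8.735 × 10^-3 × 90.03 = 0.7864 g

0.7864 g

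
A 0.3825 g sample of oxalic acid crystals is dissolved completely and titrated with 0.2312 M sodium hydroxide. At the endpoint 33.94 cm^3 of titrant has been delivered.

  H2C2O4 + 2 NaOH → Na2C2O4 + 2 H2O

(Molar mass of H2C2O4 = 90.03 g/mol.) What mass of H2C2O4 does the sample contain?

0.3532 g

n(NaOH) = 0.03394 L × 0.2312 mol/L = 7.847 × 10^-3 mol
From the 1:2 ratio, n(H2C2O4) = 1/2 × 7.847 × 10^-3 = 3.923 × 10^-3 mol
mass of H2C2O4 = 3.923 × 10^-3 × 90.03 g/mol = 0.3532 g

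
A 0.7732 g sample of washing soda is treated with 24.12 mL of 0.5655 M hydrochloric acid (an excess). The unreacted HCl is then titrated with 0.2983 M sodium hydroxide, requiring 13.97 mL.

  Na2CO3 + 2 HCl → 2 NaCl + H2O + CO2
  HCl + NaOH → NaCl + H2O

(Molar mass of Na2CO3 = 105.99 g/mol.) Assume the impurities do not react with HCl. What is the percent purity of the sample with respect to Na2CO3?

n(HCl) added = 0.02412 × 0.5655 = 0.01364 mol
n(NaOH) used in back-titration = 0.01397 × 0.2983 = 4.167 × 10^-3 mol
n(HCl) left over = 4.167 × 10^-3 mol (1:1 ratio)
n(HCl) consumed by analyte = 0.01364 − 4.167 × 10^-3 = 9.473 × 10^-3 mol
From the 1:2 ratio, n(Na2CO3) = 1/2 × 9.473 × 10^-3 = 4.736 × 10^-3 mol
mass of Na2CO3 = 4.736 × 10^-3 × 105.99 = 0.5020 g
% Na2CO3 = 0.5020 / 0.7732 × 100 = 64.93 %

64.93 %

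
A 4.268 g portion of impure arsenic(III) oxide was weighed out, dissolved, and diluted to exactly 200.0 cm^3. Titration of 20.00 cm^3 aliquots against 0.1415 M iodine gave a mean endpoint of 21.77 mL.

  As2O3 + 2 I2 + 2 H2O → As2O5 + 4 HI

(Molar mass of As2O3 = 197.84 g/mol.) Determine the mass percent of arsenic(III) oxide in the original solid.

71.40 %

n(I2) per titration = 0.02177 × 0.1415 = 3.080 × 10^-3 mol
From the 1:2 ratio, n(As2O3) in each aliquot = 1/2 × 3.080 × 10^-3 = 1.540 × 10^-3 mol
n(As2O3) in the whole flask = 1.540 × 10^-3 × 200.0/20.00 = 0.01540 mol
mass of As2O3 = 0.01540 × 197.84 = 3.047 g
% As2O3 = 3.047 / 4.268 × 100 = 71.40 %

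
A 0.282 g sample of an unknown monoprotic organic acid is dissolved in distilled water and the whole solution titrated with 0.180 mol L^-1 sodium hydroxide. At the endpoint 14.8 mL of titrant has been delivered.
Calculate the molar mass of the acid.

n(NaOH) = 0.0148 L × 0.180 mol/L = 2.66 × 10^-3 mol
n(HA) = 2.66 × 10^-3 mol (1:1 ratio)
M = m / n = 0.282 g / 2.66 × 10^-3 mol = 106 g/mol

106 g/mol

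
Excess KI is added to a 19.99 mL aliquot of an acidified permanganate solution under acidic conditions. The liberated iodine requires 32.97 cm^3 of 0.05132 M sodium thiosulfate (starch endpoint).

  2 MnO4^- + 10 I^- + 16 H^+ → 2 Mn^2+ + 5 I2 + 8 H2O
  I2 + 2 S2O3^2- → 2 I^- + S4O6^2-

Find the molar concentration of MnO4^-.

0.01693 M

n(S2O3^2-) = 0.03297 × 0.05132 = 1.692 × 10^-3 mol
n(I2) = n(S2O3^2-)/2 = 8.460 × 10^-4 mol
From the 2:5 ratio, n(MnO4^-) in the aliquot = 2/5 × 8.460 × 10^-4 = 3.384 × 10^-4 mol
[MnO4^-] = 3.384 × 10^-4 / 0.01999 = 0.01693 mol/L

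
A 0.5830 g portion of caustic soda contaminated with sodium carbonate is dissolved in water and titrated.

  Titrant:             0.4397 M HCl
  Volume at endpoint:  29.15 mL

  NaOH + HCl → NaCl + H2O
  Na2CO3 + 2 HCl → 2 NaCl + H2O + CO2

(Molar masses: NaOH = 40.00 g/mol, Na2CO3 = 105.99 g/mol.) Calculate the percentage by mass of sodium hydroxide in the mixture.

50.82 %

n(HCl) = 0.02915 × 0.4397 = 0.01282 mol
Let x = n(NaOH), y = n(Na2CO3).
Titrant: 1x + 2y = 0.01282;  mass: 40.00x + 105.99y = 0.5830
Solving, x = 7.407 × 10^-3 mol, y = 2.705 × 10^-3 mol
mass of NaOH = 7.407 × 10^-3 × 40.00 = 0.2963 g
% NaOH = 0.2963 / 0.5830 × 100 = 50.82 %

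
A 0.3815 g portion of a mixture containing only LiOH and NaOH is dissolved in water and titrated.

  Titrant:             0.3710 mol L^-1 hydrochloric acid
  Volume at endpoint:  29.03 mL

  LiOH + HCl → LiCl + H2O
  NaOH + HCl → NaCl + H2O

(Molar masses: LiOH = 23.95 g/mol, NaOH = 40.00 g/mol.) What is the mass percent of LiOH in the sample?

n(HCl) = 0.02903 × 0.3710 = 0.01077 mol
Let x = n(LiOH), y = n(NaOH).
Titrant: 1x + 1y = 0.01077;  mass: 23.95x + 40.00y = 0.3815
Solving, x = 3.072 × 10^-3 mol, y = 7.698 × 10^-3 mol
mass of LiOH = 3.072 × 10^-3 × 23.95 = 0.07357 g
% LiOH = 0.07357 / 0.3815 × 100 = 19.29 %

19.29 %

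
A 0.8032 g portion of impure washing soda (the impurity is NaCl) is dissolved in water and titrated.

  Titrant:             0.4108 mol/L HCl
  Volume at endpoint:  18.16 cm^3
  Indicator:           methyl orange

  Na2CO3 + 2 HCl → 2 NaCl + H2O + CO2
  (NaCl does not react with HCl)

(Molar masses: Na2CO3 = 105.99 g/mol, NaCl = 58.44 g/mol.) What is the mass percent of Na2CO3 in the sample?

49.22 %

n(HCl) = 0.01816 × 0.4108 = 7.460 × 10^-3 mol
Let x = n(Na2CO3), y = n(NaCl).
Titrant: 2x = 7.460 × 10^-3;  mass: 105.99x + 58.44y = 0.8032
Solving, x = 3.730 × 10^-3 mol, y = 6.979 × 10^-3 mol
mass of Na2CO3 = 3.730 × 10^-3 × 105.99 = 0.3953 g
% Na2CO3 = 0.3953 / 0.8032 × 100 = 49.22 %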